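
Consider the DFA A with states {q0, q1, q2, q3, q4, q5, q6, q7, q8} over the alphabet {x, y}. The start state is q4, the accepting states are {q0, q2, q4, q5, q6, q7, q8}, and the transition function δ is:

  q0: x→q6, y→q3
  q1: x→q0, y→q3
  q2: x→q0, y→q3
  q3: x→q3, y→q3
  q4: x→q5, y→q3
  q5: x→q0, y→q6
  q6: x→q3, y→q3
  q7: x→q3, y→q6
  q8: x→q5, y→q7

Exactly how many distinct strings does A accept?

5

The useful subgraph on states {q0, q4, q5, q6} is acyclic, so L(A) is finite; the longest accepting path visits 4 useful states, giving maximum string length 3.
Counting accepting paths from q4 by length: 1 of length 0, 1 of length 1, 2 of length 2, 1 of length 3. Total 5.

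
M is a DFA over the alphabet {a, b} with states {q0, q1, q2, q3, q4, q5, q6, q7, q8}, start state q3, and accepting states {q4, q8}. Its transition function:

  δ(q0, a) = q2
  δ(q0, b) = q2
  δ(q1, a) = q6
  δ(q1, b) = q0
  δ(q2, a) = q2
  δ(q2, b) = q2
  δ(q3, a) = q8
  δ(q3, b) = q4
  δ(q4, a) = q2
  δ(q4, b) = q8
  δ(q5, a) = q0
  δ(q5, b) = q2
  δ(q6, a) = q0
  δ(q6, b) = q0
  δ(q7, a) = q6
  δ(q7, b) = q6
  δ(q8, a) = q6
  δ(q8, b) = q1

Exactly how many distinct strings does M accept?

3

The useful subgraph on states {q3, q4, q8} is acyclic, so L(M) is finite; the longest accepting path visits 3 useful states, giving maximum string length 2.
Counting accepting paths from q3 by length: 2 of length 1, 1 of length 2. Total 3.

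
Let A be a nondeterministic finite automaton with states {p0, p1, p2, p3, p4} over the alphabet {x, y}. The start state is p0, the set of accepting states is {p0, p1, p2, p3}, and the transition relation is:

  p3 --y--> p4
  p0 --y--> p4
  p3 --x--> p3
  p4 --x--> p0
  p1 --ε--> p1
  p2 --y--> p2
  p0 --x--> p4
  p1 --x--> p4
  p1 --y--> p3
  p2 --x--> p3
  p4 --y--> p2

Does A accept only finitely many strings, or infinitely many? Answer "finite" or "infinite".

infinite

State p0 is reachable from the start and can reach an accepting state, and it lies on the cycle p0 → p4 → p0.
Traversing that cycle any number of times yields accepted strings of unbounded length, so the language is infinite.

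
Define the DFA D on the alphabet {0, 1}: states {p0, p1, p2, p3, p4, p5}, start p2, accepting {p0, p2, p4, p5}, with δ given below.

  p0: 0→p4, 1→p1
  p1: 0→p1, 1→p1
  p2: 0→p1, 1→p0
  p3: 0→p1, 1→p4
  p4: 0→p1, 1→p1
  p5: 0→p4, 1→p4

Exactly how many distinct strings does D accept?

3

The useful subgraph on states {p0, p2, p4} is acyclic, so L(D) is finite; the longest accepting path visits 3 useful states, giving maximum string length 2.
Counting accepting paths from p2 by length: 1 of length 0, 1 of length 1, 1 of length 2. Total 3.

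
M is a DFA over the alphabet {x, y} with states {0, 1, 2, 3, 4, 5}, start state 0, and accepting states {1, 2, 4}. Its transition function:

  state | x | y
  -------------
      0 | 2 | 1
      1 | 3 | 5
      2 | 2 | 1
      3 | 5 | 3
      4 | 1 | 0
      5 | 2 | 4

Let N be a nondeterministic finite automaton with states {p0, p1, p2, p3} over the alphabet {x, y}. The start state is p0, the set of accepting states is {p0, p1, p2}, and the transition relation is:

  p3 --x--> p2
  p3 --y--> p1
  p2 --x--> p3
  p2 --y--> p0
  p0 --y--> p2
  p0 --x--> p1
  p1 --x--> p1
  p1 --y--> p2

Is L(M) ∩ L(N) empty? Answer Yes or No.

No

The string x is accepted by both M and N.
Hence L(M) ∩ L(N) ≠ ∅.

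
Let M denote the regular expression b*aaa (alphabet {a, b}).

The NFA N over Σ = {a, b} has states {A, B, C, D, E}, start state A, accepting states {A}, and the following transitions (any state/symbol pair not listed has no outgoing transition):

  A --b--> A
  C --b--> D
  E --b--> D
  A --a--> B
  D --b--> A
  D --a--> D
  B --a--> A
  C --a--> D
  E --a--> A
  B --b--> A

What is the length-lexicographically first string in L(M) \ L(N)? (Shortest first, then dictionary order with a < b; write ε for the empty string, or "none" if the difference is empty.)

The string aaa is accepted by M but not by N.
No shorter string lies in the difference, and aaa is the lexicographically first length-3 string in L(M) \ L(N).

aaa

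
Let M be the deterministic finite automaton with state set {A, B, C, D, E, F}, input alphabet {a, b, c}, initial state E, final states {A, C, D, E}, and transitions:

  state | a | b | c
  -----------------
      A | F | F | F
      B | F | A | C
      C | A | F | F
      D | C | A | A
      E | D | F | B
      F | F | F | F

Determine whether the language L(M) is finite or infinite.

The useful states (reachable from E and able to reach an accepting state) are {A, B, C, D, E}.
Restricted to these states the transition graph has no cycle, so every accepting path has bounded length and L is finite.

finite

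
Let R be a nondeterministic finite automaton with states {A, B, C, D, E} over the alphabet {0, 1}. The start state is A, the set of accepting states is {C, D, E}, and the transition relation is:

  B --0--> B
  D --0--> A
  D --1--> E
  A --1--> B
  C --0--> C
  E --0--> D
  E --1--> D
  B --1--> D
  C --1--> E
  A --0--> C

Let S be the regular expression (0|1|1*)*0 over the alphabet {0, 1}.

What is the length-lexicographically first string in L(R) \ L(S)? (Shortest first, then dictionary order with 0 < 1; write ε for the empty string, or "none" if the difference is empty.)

01

The string 01 is accepted by R but not by S.
No shorter string lies in the difference, and 01 is the lexicographically first length-2 string in L(R) \ L(S).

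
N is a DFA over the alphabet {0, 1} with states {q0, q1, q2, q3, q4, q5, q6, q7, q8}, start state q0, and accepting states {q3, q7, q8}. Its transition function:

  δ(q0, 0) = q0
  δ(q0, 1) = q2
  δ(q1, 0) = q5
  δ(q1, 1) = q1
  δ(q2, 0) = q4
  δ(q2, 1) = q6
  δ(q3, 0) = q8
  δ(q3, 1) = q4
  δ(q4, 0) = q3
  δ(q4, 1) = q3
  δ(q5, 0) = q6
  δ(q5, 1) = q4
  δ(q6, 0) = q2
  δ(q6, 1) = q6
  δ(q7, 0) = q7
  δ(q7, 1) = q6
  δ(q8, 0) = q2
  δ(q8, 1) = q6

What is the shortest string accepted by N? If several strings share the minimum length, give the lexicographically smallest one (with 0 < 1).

100

A breadth-first search from q0 reaches an accepting state first via the path q0 → q2 → q4 → q3 on input 100.
No string of length < 3 is accepted (BFS exhausts all shorter strings without reaching an accepting state), and 100 is the lexicographically least accepting string of length 3.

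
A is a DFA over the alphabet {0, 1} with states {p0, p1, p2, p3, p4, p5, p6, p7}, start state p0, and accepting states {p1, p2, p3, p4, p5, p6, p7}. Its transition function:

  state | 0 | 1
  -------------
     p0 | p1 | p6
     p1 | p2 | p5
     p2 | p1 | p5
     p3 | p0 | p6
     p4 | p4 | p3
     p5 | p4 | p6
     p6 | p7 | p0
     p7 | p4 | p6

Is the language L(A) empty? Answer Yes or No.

No

The string 0 is accepted: the run p0 → p1 ends in the accepting state p1.
Since at least one string is accepted, L(A) is not empty.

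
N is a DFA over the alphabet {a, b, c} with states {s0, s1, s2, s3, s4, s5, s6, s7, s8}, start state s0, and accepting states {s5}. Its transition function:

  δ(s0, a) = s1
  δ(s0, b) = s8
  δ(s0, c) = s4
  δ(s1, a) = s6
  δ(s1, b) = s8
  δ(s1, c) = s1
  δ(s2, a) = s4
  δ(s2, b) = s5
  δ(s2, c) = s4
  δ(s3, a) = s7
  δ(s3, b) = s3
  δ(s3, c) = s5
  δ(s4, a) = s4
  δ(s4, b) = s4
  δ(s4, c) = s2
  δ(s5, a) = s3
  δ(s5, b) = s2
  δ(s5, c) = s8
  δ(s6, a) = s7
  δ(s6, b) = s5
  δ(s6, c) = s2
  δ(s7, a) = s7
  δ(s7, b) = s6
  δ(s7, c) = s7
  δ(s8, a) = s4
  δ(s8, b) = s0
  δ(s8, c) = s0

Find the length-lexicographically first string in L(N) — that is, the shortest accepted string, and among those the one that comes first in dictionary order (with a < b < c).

A breadth-first search from s0 reaches an accepting state first via the path s0 → s1 → s6 → s5 on input aab.
No string of length < 3 is accepted (BFS exhausts all shorter strings without reaching an accepting state), and aab is the lexicographically least accepting string of length 3.

aab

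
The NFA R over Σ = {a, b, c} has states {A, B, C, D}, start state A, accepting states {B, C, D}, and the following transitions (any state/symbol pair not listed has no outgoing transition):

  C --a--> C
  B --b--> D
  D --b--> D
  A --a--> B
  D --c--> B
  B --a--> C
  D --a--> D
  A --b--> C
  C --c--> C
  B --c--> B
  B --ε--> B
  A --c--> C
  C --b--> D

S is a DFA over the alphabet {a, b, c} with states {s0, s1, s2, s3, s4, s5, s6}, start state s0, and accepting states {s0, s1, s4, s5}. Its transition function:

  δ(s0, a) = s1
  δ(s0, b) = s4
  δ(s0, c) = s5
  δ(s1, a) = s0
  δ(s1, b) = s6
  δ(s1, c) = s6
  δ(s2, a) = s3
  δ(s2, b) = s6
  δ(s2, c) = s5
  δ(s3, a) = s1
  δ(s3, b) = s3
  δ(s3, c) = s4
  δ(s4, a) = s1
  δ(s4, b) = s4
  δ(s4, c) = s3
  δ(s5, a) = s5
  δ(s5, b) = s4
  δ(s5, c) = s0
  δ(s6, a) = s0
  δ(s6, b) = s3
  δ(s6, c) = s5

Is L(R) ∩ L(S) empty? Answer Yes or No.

No

The string a is accepted by both R and S.
Hence L(R) ∩ L(S) ≠ ∅.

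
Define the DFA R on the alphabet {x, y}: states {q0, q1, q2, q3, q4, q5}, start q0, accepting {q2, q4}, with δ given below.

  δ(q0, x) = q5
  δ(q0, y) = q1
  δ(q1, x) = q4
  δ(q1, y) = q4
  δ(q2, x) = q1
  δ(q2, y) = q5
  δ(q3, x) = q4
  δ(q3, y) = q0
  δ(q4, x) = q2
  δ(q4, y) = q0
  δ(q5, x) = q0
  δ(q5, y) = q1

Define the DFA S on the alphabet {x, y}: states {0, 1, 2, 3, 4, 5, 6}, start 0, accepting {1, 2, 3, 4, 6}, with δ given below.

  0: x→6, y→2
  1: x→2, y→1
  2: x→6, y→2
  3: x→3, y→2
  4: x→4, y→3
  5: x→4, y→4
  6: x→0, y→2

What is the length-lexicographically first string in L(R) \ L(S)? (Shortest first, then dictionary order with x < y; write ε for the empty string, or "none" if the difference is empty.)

The string yxx is accepted by R but not by S.
No shorter string lies in the difference, and yxx is the lexicographically first length-3 string in L(R) \ L(S).

yxx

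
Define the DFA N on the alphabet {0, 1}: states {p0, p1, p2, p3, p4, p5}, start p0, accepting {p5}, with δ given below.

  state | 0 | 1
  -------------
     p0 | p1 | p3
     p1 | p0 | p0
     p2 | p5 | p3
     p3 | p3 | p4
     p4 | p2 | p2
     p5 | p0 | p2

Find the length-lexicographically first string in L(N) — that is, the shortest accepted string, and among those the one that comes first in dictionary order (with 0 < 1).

A breadth-first search from p0 reaches an accepting state first via the path p0 → p3 → p4 → p2 → p5 on input 1100.
No string of length < 4 is accepted (BFS exhausts all shorter strings without reaching an accepting state), and 1100 is the lexicographically least accepting string of length 4.

1100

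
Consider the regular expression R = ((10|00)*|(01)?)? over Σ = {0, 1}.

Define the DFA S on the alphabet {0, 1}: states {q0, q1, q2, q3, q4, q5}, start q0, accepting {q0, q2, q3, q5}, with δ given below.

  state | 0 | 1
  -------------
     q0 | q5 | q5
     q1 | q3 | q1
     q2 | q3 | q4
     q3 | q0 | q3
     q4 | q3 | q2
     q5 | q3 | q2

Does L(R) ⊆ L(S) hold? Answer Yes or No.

Yes

Converting the expression R to a DFA (subset construction, then merging equivalent states) gives the minimal DFA with states {r0, r1, r2, r3, r4, r5}, start state r0, accepting states {r0, r3, r4} and transitions r0: 0→r1, 1→r2; r1: 0→r3, 1→r4; r2: 0→r3, 1→r5; r3: 0→r2, 1→r2; r4: 0→r5, 1→r5; r5: 0→r5, 1→r5.
Exploring the product automaton R × S from the start pair (r0, q0), following both machines on each input symbol, reaches 15 state pairs: (r0, q0), (r1, q5), (r2, q5), (r3, q3), (r4, q2), (r5, q2), (r2, q0), (r2, q3), (r5, q3), (r5, q4), (r3, q5), (r5, q5), (r3, q0), (r5, q0), (r2, q2).
R accepts in {r0, r3, r4} and S accepts in {q0, q2, q3, q5}. The reachable pairs whose R-component is accepting are (r0, q0), (r3, q3), (r4, q2), (r3, q5), (r3, q0); in each of them the S-component is accepting too, so the product for L(R) \ L(S) (R-component accepting, S-component rejecting) has no reachable accepting pair and the difference is empty.
Hence every string in L(R) is also in L(S).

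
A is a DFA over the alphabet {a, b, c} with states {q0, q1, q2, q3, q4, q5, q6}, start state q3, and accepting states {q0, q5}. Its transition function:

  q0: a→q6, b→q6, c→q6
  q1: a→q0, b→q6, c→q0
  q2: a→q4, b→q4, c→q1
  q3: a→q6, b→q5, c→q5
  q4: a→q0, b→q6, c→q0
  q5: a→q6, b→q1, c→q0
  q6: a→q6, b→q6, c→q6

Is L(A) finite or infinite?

The useful states (reachable from q3 and able to reach an accepting state) are {q0, q1, q3, q5}.
Restricted to these states the transition graph has no cycle, so every accepting path has bounded length and L is finite.

finite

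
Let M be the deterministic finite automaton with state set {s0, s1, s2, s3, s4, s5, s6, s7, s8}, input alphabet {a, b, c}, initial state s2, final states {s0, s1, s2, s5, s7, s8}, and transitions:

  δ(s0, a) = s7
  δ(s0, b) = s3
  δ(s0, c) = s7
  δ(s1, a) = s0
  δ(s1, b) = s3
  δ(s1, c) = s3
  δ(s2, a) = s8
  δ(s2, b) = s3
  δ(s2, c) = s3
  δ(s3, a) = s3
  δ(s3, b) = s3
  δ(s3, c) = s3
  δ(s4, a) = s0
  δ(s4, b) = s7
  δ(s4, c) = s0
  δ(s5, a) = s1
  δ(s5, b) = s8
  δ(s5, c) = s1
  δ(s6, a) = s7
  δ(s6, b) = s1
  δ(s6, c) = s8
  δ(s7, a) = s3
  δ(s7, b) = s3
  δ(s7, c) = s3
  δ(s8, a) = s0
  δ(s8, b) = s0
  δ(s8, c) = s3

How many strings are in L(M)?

8

The useful subgraph on states {s0, s2, s7, s8} is acyclic, so L(M) is finite; the longest accepting path visits 4 useful states, giving maximum string length 3.
Counting accepting paths from s2 by length: 1 of length 0, 1 of length 1, 2 of length 2, 4 of length 3. Total 8.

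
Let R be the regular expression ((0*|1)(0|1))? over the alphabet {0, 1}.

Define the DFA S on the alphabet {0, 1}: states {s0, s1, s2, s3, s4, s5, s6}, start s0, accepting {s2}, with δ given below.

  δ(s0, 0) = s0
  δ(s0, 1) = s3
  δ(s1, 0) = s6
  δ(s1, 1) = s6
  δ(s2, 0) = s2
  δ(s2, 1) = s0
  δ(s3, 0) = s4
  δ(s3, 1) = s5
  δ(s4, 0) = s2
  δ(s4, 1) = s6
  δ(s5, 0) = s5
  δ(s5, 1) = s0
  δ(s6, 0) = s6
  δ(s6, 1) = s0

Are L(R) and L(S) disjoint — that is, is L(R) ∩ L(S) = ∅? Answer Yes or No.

Converting the expression R to a DFA (subset construction, then merging equivalent states) gives the minimal DFA with states {r0, r1, r2, r3, r4}, start state r0, accepting states {r0, r1, r2, r3} and transitions r0: 0→r1, 1→r2; r1: 0→r1, 1→r3; r2: 0→r3, 1→r3; r3: 0→r4, 1→r4; r4: 0→r4, 1→r4.
Exploring the product automaton R × S from the start pair (r0, s0), following both machines on each input symbol, reaches 12 state pairs: (r0, s0), (r1, s0), (r2, s3), (r3, s3), (r3, s4), (r3, s5), (r4, s4), (r4, s5), (r4, s2), (r4, s6), (r4, s0), (r4, s3).
R accepts in {r0, r1, r2, r3} and S accepts in {s2}; no reachable pair has both components accepting, so no string drives both machines to acceptance simultaneously and L(R) ∩ L(S) = ∅.
So no string is accepted by both, and the intersection is empty.

Yes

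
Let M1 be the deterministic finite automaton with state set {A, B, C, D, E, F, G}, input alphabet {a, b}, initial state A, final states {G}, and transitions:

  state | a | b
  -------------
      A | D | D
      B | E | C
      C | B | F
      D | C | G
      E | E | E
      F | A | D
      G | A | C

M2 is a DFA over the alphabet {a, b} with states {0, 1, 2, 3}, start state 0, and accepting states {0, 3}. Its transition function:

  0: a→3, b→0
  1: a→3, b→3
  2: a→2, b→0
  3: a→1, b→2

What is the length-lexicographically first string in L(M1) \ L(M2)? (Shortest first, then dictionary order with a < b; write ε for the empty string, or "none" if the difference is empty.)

ab

The string ab is accepted by M1 but not by M2.
No shorter string lies in the difference, and ab is the lexicographically first length-2 string in L(M1) \ L(M2).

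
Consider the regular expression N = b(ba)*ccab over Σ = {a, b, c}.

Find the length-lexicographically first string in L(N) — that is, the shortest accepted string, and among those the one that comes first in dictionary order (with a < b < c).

By inspection of the expression, no string of length less than 5 matches, and bccab is the lexicographically first match of length 5.

bccab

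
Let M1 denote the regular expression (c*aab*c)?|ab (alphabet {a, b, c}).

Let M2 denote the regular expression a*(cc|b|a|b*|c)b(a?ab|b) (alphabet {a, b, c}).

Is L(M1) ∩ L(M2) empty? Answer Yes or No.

Yes

Converting the expression M1 to a DFA (subset construction, then merging equivalent states) gives the minimal DFA with states {r0, r1, r2, r3, r4, r5, r6}, start state r0, accepting states {r0, r5} and transitions r0: a→r1, b→r2, c→r3; r1: a→r4, b→r5, c→r2; r2: a→r2, b→r2, c→r2; r3: a→r6, b→r2, c→r3; r4: a→r2, b→r4, c→r5; r5: a→r2, b→r2, c→r2; r6: a→r4, b→r2, c→r2.
Converting the expression M2 to a DFA (subset construction, then merging equivalent states) gives the minimal DFA with states {t0, t1, t2, t3, t4, t5, t6, t7, t8, t9}, start state t0, accepting states {t4, t9} and transitions t0: a→t0, b→t1, c→t2; t1: a→t3, b→t4, c→t5; t2: a→t5, b→t6, c→t7; t3: a→t8, b→t9, c→t5; t4: a→t3, b→t4, c→t5; t5: a→t5, b→t5, c→t5; t6: a→t3, b→t9, c→t5; t7: a→t5, b→t6, c→t5; t8: a→t5, b→t9, c→t5; t9: a→t5, b→t5, c→t5.
Exploring the product automaton M1 × M2 from the start pair (r0, t0), following both machines on each input symbol, reaches 23 state pairs: (r0, t0), (r1, t0), (r2, t1), (r3, t2), (r4, t0), (r5, t1), (r2, t2), (r2, t3), (r2, t4), (r2, t5), (r6, t5), (r2, t6), (r3, t7), (r2, t0), (r4, t1), (r5, t2), (r2, t7), (r2, t8), (r2, t9), (r4, t5), (r3, t5), (r4, t4), (r5, t5).
M1 accepts in {r0, r5} and M2 accepts in {t4, t9}; no reachable pair has both components accepting, so no string drives both machines to acceptance simultaneously and L(M1) ∩ L(M2) = ∅.
So no string is accepted by both, and the intersection is empty.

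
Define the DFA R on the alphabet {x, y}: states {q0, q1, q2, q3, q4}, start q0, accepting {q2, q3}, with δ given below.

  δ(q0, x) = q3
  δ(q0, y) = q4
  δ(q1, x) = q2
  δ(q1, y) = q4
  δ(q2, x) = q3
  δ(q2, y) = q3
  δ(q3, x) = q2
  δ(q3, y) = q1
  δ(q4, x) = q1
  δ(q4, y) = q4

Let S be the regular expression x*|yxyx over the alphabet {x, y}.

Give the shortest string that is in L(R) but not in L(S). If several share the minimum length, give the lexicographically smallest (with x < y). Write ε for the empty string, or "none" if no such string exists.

The string xxy is accepted by R but not by S.
No shorter string lies in the difference, and xxy is the lexicographically first length-3 string in L(R) \ L(S).

xxy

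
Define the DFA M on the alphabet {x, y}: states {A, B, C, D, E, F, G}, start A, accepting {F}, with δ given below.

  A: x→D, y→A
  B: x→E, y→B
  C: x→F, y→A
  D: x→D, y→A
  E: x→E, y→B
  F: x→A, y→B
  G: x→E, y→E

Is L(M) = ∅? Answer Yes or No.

Yes

The states reachable from the start state are {A, D}.
None of the accepting states {F} is reachable, so no string is accepted and L(M) = ∅.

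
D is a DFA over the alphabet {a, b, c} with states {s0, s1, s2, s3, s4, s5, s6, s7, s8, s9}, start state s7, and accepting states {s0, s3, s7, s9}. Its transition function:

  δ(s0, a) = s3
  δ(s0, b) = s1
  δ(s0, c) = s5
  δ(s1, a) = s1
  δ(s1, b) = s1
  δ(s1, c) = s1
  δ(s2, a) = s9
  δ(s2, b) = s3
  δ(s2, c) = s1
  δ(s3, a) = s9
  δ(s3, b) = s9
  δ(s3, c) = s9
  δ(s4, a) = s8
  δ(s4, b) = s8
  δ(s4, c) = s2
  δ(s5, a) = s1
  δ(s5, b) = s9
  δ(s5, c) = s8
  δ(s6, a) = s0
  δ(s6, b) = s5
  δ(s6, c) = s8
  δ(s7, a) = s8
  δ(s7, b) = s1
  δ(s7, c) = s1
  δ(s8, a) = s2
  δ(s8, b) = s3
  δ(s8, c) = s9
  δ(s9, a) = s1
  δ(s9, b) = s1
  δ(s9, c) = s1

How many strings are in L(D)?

The useful subgraph on states {s2, s3, s7, s8, s9} is acyclic, so L(D) is finite; the longest accepting path visits 5 useful states, giving maximum string length 4.
Counting accepting paths from s7 by length: 1 of length 0, 2 of length 2, 5 of length 3, 3 of length 4. Total 11.

11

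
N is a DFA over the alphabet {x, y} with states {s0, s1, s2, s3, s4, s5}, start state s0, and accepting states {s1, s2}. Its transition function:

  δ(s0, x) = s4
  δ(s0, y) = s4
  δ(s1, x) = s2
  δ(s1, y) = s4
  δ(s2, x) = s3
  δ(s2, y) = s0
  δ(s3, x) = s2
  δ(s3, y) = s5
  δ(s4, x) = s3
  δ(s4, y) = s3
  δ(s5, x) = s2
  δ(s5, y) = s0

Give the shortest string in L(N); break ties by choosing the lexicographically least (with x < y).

xxx

A breadth-first search from s0 reaches an accepting state first via the path s0 → s4 → s3 → s2 on input xxx.
No string of length < 3 is accepted (BFS exhausts all shorter strings without reaching an accepting state), and xxx is the lexicographically least accepting string of length 3.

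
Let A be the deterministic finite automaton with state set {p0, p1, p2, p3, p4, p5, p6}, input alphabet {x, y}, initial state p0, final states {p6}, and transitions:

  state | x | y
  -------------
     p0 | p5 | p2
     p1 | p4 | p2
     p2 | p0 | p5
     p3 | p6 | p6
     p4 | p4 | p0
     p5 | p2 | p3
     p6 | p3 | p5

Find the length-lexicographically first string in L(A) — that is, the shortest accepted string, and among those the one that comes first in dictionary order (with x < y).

A breadth-first search from p0 reaches an accepting state first via the path p0 → p5 → p3 → p6 on input xyx.
No string of length < 3 is accepted (BFS exhausts all shorter strings without reaching an accepting state), and xyx is the lexicographically least accepting string of length 3.

xyx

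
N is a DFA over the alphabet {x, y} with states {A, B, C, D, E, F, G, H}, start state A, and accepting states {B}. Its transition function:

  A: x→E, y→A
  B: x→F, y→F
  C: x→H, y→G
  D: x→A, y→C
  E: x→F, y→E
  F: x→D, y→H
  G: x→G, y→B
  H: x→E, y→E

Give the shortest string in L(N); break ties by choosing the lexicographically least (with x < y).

xxxyyy

A breadth-first search from A reaches an accepting state first via the path A → E → F → D → C → G → B on input xxxyyy.
No string of length < 6 is accepted (BFS exhausts all shorter strings without reaching an accepting state), and xxxyyy is the lexicographically least accepting string of length 6.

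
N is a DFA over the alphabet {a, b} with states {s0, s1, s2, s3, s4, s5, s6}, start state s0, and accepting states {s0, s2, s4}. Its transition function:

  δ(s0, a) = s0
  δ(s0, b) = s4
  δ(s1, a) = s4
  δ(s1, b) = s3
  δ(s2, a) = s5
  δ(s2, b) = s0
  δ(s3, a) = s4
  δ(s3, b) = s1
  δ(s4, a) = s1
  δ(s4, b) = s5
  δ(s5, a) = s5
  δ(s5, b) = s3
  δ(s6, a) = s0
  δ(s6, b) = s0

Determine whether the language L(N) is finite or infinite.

State s0 is reachable from the start and can reach an accepting state, and it lies on the cycle s0 → s0.
Traversing that cycle any number of times yields accepted strings of unbounded length, so the language is infinite.

infinite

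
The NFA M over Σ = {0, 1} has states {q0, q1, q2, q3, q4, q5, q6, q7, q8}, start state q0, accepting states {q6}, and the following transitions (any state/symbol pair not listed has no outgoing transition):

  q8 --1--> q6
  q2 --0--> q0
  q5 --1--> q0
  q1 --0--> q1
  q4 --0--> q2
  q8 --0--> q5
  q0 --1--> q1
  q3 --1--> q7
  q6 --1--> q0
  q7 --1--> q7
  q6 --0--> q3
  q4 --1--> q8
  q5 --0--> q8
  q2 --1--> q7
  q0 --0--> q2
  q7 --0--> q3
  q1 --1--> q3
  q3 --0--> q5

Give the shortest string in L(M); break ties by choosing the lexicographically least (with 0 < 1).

11001

A breadth-first search from q0 reaches an accepting state first via the path q0 → q1 → q3 → q5 → q8 → q6 on input 11001.
No string of length < 5 is accepted (BFS exhausts all shorter strings without reaching an accepting state), and 11001 is the lexicographically least accepting string of length 5.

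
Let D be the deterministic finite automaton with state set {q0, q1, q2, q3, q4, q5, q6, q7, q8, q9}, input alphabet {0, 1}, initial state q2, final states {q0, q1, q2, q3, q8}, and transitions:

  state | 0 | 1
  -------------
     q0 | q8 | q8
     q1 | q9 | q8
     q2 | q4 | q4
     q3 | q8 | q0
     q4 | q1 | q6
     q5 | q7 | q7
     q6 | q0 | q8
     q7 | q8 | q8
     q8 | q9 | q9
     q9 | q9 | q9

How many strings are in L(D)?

The useful subgraph on states {q0, q1, q2, q4, q6, q8} is acyclic, so L(D) is finite; the longest accepting path visits 5 useful states, giving maximum string length 4.
Counting accepting paths from q2 by length: 1 of length 0, 2 of length 2, 6 of length 3, 4 of length 4. Total 13.

13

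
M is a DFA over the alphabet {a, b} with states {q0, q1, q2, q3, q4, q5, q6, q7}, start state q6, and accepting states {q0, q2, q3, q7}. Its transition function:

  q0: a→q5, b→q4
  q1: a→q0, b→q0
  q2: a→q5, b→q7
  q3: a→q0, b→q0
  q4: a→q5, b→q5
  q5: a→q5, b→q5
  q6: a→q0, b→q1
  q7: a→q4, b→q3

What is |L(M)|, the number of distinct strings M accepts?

3

The useful subgraph on states {q0, q1, q6} is acyclic, so L(M) is finite; the longest accepting path visits 3 useful states, giving maximum string length 2.
Counting accepting paths from q6 by length: 1 of length 1, 2 of length 2. Total 3.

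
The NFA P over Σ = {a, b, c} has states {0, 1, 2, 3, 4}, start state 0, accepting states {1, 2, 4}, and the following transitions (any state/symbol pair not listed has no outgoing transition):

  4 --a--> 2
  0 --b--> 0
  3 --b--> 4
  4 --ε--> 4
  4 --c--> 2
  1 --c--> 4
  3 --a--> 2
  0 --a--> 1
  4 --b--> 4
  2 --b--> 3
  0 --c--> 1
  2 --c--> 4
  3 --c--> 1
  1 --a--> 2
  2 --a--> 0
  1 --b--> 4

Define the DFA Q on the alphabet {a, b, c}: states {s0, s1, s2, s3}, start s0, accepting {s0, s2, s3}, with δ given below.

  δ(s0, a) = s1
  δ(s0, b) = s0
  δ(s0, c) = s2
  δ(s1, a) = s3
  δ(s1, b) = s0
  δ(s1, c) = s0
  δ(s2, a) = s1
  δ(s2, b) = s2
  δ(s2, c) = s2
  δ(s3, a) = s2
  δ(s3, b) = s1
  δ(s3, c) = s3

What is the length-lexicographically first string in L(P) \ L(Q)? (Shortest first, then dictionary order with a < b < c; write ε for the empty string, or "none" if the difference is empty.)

The string a is accepted by P but not by Q.
No shorter string lies in the difference, and a is the lexicographically first length-1 string in L(P) \ L(Q).

a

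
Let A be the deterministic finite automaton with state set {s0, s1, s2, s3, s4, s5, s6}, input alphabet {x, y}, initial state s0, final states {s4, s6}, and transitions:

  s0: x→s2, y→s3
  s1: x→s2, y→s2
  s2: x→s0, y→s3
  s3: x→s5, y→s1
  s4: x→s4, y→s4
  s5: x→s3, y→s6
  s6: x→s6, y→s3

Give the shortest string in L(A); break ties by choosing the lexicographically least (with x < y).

A breadth-first search from s0 reaches an accepting state first via the path s0 → s3 → s5 → s6 on input yxy.
No string of length < 3 is accepted (BFS exhausts all shorter strings without reaching an accepting state), and yxy is the lexicographically least accepting string of length 3.

yxy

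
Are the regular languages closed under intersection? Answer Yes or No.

Run DFAs for L₁ and L₂ in parallel: the product automaton with state set Q₁ × Q₂, start (q₁, q₂) and accepting set F₁ × F₂ recognises L₁ ∩ L₂.
So the regular languages are closed under intersection.

Yes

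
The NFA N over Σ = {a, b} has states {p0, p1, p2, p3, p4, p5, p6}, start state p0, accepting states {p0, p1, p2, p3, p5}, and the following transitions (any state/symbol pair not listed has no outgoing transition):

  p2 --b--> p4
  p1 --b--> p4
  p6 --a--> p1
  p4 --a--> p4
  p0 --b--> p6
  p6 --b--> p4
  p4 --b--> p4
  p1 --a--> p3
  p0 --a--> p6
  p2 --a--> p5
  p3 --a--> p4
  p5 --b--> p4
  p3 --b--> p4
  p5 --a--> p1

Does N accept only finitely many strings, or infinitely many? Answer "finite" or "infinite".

The useful states (reachable from p0 and able to reach an accepting state) are {p0, p1, p3, p6}.
Restricted to these states the transition graph has no cycle, so every accepting path has bounded length and L is finite.

finite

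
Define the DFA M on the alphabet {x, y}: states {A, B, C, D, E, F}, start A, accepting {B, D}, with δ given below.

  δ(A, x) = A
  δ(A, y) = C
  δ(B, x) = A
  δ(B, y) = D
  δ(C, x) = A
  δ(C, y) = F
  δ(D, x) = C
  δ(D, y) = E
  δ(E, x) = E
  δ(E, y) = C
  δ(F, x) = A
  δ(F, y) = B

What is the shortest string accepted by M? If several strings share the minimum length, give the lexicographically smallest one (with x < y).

A breadth-first search from A reaches an accepting state first via the path A → C → F → B on input yyy.
No string of length < 3 is accepted (BFS exhausts all shorter strings without reaching an accepting state), and yyy is the lexicographically least accepting string of length 3.

yyy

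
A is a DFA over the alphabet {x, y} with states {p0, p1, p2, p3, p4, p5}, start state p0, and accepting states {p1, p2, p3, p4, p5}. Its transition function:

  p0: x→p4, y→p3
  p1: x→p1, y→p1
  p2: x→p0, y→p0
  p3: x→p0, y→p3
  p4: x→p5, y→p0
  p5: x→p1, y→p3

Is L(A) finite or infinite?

infinite

State p0 is reachable from the start and can reach an accepting state, and it lies on the cycle p0 → p3 → p0.
Traversing that cycle any number of times yields accepted strings of unbounded length, so the language is infinite.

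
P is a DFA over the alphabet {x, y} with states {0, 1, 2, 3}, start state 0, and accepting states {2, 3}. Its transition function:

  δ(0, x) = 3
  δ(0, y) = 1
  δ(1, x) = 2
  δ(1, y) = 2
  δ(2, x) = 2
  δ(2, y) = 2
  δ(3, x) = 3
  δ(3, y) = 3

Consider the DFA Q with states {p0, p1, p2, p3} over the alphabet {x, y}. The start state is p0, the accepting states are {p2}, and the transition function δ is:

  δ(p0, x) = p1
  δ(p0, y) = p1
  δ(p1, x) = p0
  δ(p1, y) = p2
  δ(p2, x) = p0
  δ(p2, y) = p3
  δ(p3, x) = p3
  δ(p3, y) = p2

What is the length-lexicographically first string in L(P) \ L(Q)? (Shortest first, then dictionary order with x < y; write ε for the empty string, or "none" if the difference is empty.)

The string x is accepted by P but not by Q.
No shorter string lies in the difference, and x is the lexicographically first length-1 string in L(P) \ L(Q).

x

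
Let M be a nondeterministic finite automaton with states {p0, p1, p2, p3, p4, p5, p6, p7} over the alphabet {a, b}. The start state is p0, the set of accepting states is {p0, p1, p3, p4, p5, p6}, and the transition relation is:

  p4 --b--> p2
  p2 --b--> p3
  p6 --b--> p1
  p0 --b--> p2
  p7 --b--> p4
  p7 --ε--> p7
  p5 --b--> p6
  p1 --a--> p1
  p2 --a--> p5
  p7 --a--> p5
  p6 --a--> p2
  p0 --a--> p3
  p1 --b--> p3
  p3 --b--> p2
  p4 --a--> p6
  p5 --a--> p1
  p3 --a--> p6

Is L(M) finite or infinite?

infinite

State p2 is reachable from the start and can reach an accepting state, and it lies on the cycle p2 → p3 → p2.
Traversing that cycle any number of times yields accepted strings of unbounded length, so the language is infinite.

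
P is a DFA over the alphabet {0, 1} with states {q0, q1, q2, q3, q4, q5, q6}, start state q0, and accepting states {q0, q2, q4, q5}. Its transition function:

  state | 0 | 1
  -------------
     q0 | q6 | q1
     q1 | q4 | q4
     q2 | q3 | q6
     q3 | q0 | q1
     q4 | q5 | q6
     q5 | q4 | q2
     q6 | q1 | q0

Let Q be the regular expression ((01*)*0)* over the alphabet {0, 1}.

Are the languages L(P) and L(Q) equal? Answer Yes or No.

The string 01 is accepted by P but rejected by Q.
So L(P) ≠ L(Q).

No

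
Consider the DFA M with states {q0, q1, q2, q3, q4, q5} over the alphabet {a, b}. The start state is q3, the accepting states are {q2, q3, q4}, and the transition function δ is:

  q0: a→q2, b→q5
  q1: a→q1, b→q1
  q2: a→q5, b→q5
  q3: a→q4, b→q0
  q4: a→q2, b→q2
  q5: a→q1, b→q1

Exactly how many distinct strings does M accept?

5

The useful subgraph on states {q0, q2, q3, q4} is acyclic, so L(M) is finite; the longest accepting path visits 3 useful states, giving maximum string length 2.
Counting accepting paths from q3 by length: 1 of length 0, 1 of length 1, 3 of length 2. Total 5.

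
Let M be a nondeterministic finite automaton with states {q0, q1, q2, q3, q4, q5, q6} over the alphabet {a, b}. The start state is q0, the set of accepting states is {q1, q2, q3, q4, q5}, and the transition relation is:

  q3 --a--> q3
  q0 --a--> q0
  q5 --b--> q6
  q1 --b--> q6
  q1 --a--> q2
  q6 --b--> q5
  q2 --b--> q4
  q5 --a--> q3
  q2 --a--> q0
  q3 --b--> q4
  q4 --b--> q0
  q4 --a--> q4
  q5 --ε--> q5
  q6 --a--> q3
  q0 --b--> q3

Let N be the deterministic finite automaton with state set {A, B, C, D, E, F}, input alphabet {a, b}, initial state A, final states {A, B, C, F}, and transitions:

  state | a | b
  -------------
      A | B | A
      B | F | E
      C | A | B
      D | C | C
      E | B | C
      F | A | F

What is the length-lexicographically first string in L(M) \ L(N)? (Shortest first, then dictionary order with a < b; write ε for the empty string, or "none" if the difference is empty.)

The string ab is accepted by M but not by N.
No shorter string lies in the difference, and ab is the lexicographically first length-2 string in L(M) \ L(N).

ab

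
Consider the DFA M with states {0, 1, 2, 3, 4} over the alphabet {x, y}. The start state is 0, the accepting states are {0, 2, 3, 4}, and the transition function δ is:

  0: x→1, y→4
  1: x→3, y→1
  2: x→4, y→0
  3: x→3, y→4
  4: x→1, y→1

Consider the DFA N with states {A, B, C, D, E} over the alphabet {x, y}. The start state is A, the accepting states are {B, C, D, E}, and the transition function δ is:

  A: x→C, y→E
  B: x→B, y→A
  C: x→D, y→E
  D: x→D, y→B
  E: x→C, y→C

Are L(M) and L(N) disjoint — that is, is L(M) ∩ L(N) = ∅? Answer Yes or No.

No

The string y is accepted by both M and N.
Hence L(M) ∩ L(N) ≠ ∅.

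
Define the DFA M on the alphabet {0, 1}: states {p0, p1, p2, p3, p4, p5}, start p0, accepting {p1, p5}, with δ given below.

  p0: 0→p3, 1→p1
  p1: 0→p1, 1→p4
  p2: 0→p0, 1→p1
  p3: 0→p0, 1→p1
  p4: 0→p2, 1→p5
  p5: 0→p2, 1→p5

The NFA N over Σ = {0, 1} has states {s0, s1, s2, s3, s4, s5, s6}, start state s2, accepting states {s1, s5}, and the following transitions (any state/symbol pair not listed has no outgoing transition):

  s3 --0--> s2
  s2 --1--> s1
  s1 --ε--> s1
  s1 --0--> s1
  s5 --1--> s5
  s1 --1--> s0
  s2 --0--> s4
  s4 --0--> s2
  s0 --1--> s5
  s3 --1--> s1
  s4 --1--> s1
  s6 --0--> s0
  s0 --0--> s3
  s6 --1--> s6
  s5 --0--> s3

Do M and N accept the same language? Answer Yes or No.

Yes

Exploring the product automaton M × N from the start pair (p0, s2), following both machines on each input symbol, reaches 6 state pairs: (p0, s2), (p3, s4), (p1, s1), (p4, s0), (p2, s3), (p5, s5).
M accepts in {p1, p5} and N accepts in {s1, s5}. In every reachable pair the two components are either both accepting — (p1, s1), (p5, s5) — or both non-accepting, so no string is accepted by exactly one of the machines: L(M) \ L(N) and L(N) \ L(M) are both empty.
Hence every string is accepted by M iff it is accepted by N, and the two languages coincide.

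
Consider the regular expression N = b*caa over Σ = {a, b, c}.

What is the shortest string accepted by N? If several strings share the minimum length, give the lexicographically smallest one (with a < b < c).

By inspection of the expression, no string of length less than 3 matches, and caa is the lexicographically first match of length 3.

caa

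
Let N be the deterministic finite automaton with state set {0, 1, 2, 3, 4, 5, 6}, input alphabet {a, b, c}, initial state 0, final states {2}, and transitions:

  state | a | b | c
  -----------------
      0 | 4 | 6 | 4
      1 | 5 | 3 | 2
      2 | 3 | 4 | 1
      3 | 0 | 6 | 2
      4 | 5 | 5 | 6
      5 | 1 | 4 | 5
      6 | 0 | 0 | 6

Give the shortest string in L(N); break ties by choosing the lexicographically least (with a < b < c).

aaac

A breadth-first search from 0 reaches an accepting state first via the path 0 → 4 → 5 → 1 → 2 on input aaac.
No string of length < 4 is accepted (BFS exhausts all shorter strings without reaching an accepting state), and aaac is the lexicographically least accepting string of length 4.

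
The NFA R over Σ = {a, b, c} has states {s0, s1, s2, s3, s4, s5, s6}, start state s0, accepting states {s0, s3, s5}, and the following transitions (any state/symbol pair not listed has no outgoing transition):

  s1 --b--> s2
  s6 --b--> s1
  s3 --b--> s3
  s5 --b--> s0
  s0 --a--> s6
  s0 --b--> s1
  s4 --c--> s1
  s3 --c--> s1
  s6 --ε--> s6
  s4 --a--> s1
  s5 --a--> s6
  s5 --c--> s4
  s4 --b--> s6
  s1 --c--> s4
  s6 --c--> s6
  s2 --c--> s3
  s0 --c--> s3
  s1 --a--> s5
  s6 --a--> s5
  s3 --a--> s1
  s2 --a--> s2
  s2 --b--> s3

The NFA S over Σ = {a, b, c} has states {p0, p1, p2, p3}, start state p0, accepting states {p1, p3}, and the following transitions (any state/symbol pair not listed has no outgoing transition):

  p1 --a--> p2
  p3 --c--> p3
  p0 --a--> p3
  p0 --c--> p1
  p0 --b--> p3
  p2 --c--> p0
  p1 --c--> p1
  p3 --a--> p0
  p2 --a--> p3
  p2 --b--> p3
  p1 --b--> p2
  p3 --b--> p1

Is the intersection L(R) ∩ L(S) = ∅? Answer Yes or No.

The string c is accepted by both R and S.
Hence L(R) ∩ L(S) ≠ ∅.

No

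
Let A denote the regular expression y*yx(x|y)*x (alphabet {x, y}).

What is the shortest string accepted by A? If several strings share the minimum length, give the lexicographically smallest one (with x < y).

yxx

By inspection of the expression, no string of length less than 3 matches, and yxx is the lexicographically first match of length 3.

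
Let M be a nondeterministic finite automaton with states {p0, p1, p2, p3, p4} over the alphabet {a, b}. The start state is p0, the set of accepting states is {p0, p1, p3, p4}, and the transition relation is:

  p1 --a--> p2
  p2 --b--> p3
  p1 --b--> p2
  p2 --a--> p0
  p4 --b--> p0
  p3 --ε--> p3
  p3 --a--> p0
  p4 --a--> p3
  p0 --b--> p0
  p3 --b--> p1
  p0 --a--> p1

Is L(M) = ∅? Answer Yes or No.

The empty string ε is accepted: the run p0 ends in the accepting state p0.
Since at least one string is accepted, L(M) is not empty.

No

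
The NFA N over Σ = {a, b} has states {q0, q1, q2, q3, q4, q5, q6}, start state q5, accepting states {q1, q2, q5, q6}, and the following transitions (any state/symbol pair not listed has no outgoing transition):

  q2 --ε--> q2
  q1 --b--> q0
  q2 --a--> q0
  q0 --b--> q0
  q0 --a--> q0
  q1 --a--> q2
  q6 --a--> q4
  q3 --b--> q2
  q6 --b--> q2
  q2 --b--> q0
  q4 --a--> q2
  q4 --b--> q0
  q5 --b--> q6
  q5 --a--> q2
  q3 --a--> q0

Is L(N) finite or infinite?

The useful states (reachable from q5 and able to reach an accepting state) are {q2, q4, q5, q6}.
Restricted to these states the transition graph has no cycle, so every accepting path has bounded length and L is finite.

finite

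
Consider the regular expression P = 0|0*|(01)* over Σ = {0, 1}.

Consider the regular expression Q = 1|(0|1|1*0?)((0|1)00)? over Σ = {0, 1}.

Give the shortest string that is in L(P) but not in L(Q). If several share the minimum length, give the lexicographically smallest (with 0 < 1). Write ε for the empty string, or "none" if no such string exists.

The string 00 is accepted by P but not by Q.
No shorter string lies in the difference, and 00 is the lexicographically first length-2 string in L(P) \ L(Q).

00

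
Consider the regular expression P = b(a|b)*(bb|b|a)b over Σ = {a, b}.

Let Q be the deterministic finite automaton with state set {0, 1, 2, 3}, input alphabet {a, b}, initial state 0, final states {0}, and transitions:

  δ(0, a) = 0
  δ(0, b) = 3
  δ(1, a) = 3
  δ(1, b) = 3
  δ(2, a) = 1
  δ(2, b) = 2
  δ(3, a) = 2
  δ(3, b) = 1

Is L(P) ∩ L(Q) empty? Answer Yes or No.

Converting the expression P to a DFA (subset construction, then merging equivalent states) gives the minimal DFA with states {p0, p1, p2, p3, p4}, start state p0, accepting states {p4} and transitions p0: a→p1, b→p2; p1: a→p1, b→p1; p2: a→p3, b→p3; p3: a→p3, b→p4; p4: a→p3, b→p4.
Exploring the product automaton P × Q from the start pair (p0, 0), following both machines on each input symbol, reaches 12 state pairs: (p0, 0), (p1, 0), (p2, 3), (p1, 3), (p3, 2), (p3, 1), (p1, 2), (p1, 1), (p4, 2), (p3, 3), (p4, 3), (p4, 1).
P accepts in {p4} and Q accepts in {0}; no reachable pair has both components accepting, so no string drives both machines to acceptance simultaneously and L(P) ∩ L(Q) = ∅.
So no string is accepted by both, and the intersection is empty.

Yes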